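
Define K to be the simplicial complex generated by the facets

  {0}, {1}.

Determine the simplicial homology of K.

Take the total order 0 < 1 on the vertex set. Then K (dimension 0) consists of the simplices:

  0-simplices (2): [0], [1]

giving chain groups C_0 ≅ Z^2.

From H_k ≅ ker(∂_k) / im(∂_{k+1}) we obtain:

  H_0: rank C_0 − rank ∂_1 = 2 − 0 = 2, and there is no ∂_1, so H_0 = Z^2.

H_0 = Z^2.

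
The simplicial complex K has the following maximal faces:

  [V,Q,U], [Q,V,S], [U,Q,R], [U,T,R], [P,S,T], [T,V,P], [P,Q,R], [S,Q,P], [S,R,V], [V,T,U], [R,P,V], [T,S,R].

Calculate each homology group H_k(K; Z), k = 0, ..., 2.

H_0 = Z,  H_1 = Z/2Z,  H_2 = 0.

We work with the vertex ordering P < Q < R < S < T < U < V. The simplices of K, each written with vertices in increasing order, are:

  0-simplices (7): P, Q, R, S, T, U, V
  1-simplices (18): PQ, PR, PS, PT, PV, QR, QS, QU, QV, RS, RT, RU, RV, ST, SV, TU, TV, UV
  2-simplices (12): PQR, PQS, PRV, PST, PTV, QRU, QSV, QUV, RST, RSV, RTU, TUV

giving chain groups C_0 ≅ Z^7, C_1 ≅ Z^18, C_2 ≅ Z^12.

The boundary map ∂_1: C_1 → C_0 maps an edge to its endpoints' difference, ∂[p,q] = q − p. For instance
  ∂SV = V − S.
The resulting 7×18 matrix has rank 6, and its Smith normal form has invariant factors (1,1,1,1,1,1).

Boundary ∂_2: C_2 → C_1 acts by ∂[p,q,r] = [q,r] − [p,r] + [p,q]. For instance
  ∂PQS = QS − PS + PQ,
  ∂RST = ST − RT + RS.
The resulting 18×12 matrix has rank 12, and its Smith normal form has invariant factors (1,1,1,1,1,1,1,1,1,1,1,2).

Computing H_k = (kernel of ∂_k) / (image of ∂_{k+1}):

  H_0: rank C_0 − rank ∂_1 = 7 − 6 = 1, and the invariant factors of ∂_1 are all 1, so H_0 = Z.
  H_1: rank ker ∂_1 − rank ∂_2 = (18 − 6) − 12 = 0, and ∂_2 has invariant factor 2 > 1, so H_1 = Z/2Z.
  H_2: rank ker ∂_2 − rank ∂_3 = (12 − 12) − 0 = 0, and there is no ∂_3, so H_2 = 0.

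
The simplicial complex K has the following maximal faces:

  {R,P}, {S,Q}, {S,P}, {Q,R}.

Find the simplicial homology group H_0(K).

Order the vertices as P < Q < R < S. Listing each simplex with vertices in this order, K has dimension 1 with simplices:

  0-simplices (4): P, Q, R, S
  1-simplices (4): PR, PS, QR, QS

so the chain groups are C_0 ≅ Z^4, C_1 ≅ Z^4.

∂_1: C_1 → C_0 is given by ∂[p,q] = [q] − [p]. For instance
  ∂PR = R − P.
The 4×4 boundary matrix has rank 3 and Smith normal form diag(1,1,1).

Reading off H_k = ker ∂_k / im ∂_{k+1}:

  H_0: rank C_0 − rank ∂_1 = 4 − 3 = 1, and the invariant factors of ∂_1 are all 1, so H_0 = Z.

H_0 = Z.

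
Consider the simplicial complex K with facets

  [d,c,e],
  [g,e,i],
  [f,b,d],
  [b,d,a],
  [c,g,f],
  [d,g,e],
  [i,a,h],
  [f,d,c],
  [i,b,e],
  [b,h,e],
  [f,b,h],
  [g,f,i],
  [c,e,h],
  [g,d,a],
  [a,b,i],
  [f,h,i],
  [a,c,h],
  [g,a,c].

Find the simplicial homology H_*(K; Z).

H_0 = Z,  H_1 = Z ⊕ Z/2,  H_2 = 0.

K has 9 vertices, 27 edges, 18 triangles.
rank ∂_0 = 0, rank ∂_1 = 8 ⇒ b_0 = 9 − 0 − 8 = 1; all invariant factors of ∂_1 are 1 so no torsion. So H_0 = Z.
rank ∂_1 = 8, rank ∂_2 = 18 ⇒ b_1 = 27 − 8 − 18 = 1; ∂_2 has invariant factor(s) [2] giving torsion. So H_1 = Z ⊕ Z/2.
rank ∂_2 = 18, rank ∂_3 = 0 ⇒ b_2 = 18 − 18 − 0 = 0. So H_2 = 0.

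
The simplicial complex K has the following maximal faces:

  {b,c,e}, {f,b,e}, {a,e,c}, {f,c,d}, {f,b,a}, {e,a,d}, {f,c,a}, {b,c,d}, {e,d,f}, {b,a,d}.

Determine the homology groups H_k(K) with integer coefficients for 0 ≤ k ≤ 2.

H_0 ≅ Z,  H_1 ≅ Z/2Z,  H_2 = 0.

Take the total order a < b < c < d < e < f on the vertex set. Then K (dimension 2) consists of the simplices:

  0-simplices (6): a, b, c, d, e, f
  1-simplices (15): ab, ac, ad, ae, af, bc, bd, be, bf, cd, ce, cf, de, df, ef
  2-simplices (10): abd, abf, ace, acf, ade, bcd, bce, bef, cdf, def

Hence C_0 ≅ Z^6, C_1 ≅ Z^15, C_2 ≅ Z^10.

∂_1: C_1 → C_0 is given by ∂[p,q] = [q] − [p].
The resulting 6×15 matrix has rank 5, and its Smith normal form has invariant factors (1,1,1,1,1).

∂_2: C_2 → C_1 sends each 2-simplex [p,q,r] to [q,r] − [p,r] + [p,q]. For instance
  ∂acf = cf − af + ac,
  ∂def = ef − df + de.
This gives a 15×10 integer matrix of rank 10; reducing to Smith normal form yields diagonal entries (1,1,1,1,1,1,1,1,1,2).

From H_k ≅ ker(∂_k) / im(∂_{k+1}) we obtain:

  H_0: rank C_0 − rank ∂_1 = 6 − 5 = 1, and the invariant factors of ∂_1 are all 1, so H_0 = Z.
  H_1: rank ker ∂_1 − rank ∂_2 = (15 − 5) − 10 = 0, and ∂_2 has invariant factor 2 > 1, so H_1 = Z/2Z.
  H_2: rank ker ∂_2 − rank ∂_3 = (10 − 10) − 0 = 0, and there is no ∂_3, so H_2 = 0.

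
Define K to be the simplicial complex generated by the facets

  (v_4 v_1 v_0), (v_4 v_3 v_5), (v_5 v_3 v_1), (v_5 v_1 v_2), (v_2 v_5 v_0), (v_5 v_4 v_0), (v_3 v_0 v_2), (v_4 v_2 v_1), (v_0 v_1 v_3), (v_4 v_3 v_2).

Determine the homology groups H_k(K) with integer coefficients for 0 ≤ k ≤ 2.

Fix the vertex order v_0 < v_1 < v_2 < v_3 < v_4 < v_5 and write every simplex with vertices in increasing order. Then dim K = 2 and the simplices of K are:

  0-simplices (6): [v_0], [v_1], [v_2], [v_3], [v_4], [v_5]
  1-simplices (15): (15 of them)
  2-simplices (10): [v_0,v_1,v_3], [v_0,v_1,v_4], [v_0,v_2,v_3], [v_0,v_2,v_5], [v_0,v_4,v_5], [v_1,v_2,v_4], [v_1,v_2,v_5], [v_1,v_3,v_5], [v_2,v_3,v_4], [v_3,v_4,v_5]

giving chain groups C_0 ≅ Z^6, C_1 ≅ Z^15, C_2 ≅ Z^10.

Boundary ∂_1: C_1 → C_0 sends each edge [p,q] (with p < q) to q − p. For instance
  ∂[v_0,v_3] = [v_3] − [v_0].
The 6×15 boundary matrix has rank 5 and Smith normal form diag(1,1,1,1,1).

The boundary map ∂_2: C_2 → C_1 maps a triangle to the signed sum of its edges. For instance
  ∂[v_0,v_4,v_5] = [v_4,v_5] − [v_0,v_5] + [v_0,v_4],
  ∂[v_0,v_1,v_3] = [v_1,v_3] − [v_0,v_3] + [v_0,v_1].
The 15×10 boundary matrix has rank 10 and Smith normal form diag(1,1,1,1,1,1,1,1,1,2).

Reading off H_k = ker ∂_k / im ∂_{k+1}:

  H_0: rank C_0 − rank ∂_1 = 6 − 5 = 1, and the invariant factors of ∂_1 are all 1, so H_0 = Z.
  H_1: rank ker ∂_1 − rank ∂_2 = (15 − 5) − 10 = 0, and ∂_2 has invariant factor 2 > 1, so H_1 = Z/2Z.
  H_2: rank ker ∂_2 − rank ∂_3 = (10 − 10) − 0 = 0, and there is no ∂_3, so H_2 = 0.

H_0 = Z,  H_1 = Z/2Z,  H_2 = 0.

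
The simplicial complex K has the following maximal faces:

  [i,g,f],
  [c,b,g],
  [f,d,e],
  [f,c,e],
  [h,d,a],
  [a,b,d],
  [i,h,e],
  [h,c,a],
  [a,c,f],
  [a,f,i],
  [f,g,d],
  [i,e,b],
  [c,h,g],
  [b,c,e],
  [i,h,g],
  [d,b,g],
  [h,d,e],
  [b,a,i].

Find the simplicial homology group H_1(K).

K has 9 vertices, 27 edges, 18 triangles.
rank ∂_1 = 8, rank ∂_2 = 17 ⇒ b_1 = 27 − 8 − 17 = 2; all invariant factors of ∂_2 are 1 so no torsion. So H_1 = Z^2.

H_1 = Z^2.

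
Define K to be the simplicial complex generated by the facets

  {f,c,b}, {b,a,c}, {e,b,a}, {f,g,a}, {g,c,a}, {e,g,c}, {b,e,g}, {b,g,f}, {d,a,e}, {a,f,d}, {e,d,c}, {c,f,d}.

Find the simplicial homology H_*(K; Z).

H_0 ≅ Z,  H_1 ≅ Z_2,  H_2 = 0.

We work with the vertex ordering a < b < c < d < e < f < g. The simplices of K, each written with vertices in increasing order, are:

  0-simplices (7): a, b, c, d, e, f, g
  1-simplices (18): ab, ac, ad, ae, af, ag, bc, be, bf, bg, cd, ce, cf, cg, de, df, eg, fg
  2-simplices (12): abc, abe, acg, ade, adf, afg, bcf, beg, bfg, cde, cdf, ceg

giving chain groups C_0 ≅ Z^7, C_1 ≅ Z^18, C_2 ≅ Z^12.

∂_1: C_1 → C_0 is given by ∂[p,q] = [q] − [p].
The resulting 7×18 matrix has rank 6, and its Smith normal form has invariant factors (1,1,1,1,1,1).

∂_2: C_2 → C_1 sends each 2-simplex [p,q,r] to [q,r] − [p,r] + [p,q]. For instance
  ∂afg = fg − ag + af,
  ∂cdf = df − cf + cd.
This gives a 18×12 integer matrix of rank 12; reducing to Smith normal form yields diagonal entries (1,1,1,1,1,1,1,1,1,1,1,2).

Now H_k = ker ∂_k / im ∂_{k+1}, so:

  H_0: rank C_0 − rank ∂_1 = 7 − 6 = 1, and the invariant factors of ∂_1 are all 1, so H_0 = Z.
  H_1: rank ker ∂_1 − rank ∂_2 = (18 − 6) − 12 = 0, and ∂_2 has invariant factor 2 > 1, so H_1 = Z_2.
  H_2: rank ker ∂_2 − rank ∂_3 = (12 − 12) − 0 = 0, and there is no ∂_3, so H_2 = 0.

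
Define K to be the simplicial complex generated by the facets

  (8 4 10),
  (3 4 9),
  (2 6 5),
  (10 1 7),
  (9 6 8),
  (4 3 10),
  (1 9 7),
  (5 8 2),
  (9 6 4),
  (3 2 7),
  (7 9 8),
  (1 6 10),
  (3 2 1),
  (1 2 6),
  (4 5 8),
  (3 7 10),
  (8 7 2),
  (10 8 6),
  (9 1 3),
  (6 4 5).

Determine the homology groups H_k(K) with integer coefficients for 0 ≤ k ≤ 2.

Fix the vertex order 1 < 2 < 3 < 4 < 5 < 6 < 7 < 8 < 9 < 10 and write every simplex with vertices in increasing order. Then dim K = 2 and the simplices of K are:

  0-simplices (10): [1], [2], [3], [4], [5], [6], [7], [8], [9], [10]
  1-simplices (30): (30 of them)
  2-simplices (20): (20 of them)

giving chain groups C_0 ≅ Z^10, C_1 ≅ Z^30, C_2 ≅ Z^20.

The boundary map ∂_1: C_1 → C_0 is given by ∂[p,q] = [q] − [p].
As a 10×30 matrix over Z this has rank 9, with invariant factors (1,1,1,1,1,1,1,1,1).

Boundary ∂_2: C_2 → C_1 acts by ∂[p,q,r] = [q,r] − [p,r] + [p,q]. For instance
  ∂[4,5,6] = [5,6] − [4,6] + [4,5],
  ∂[1,2,3] = [2,3] − [1,3] + [1,2].
As a 30×20 matrix over Z this has rank 20, with invariant factors (1,1,1,1,1,1,1,1,1,1,1,1,1,1,1,1,1,1,1,2).

Now H_k = ker ∂_k / im ∂_{k+1}, so:

  H_0: rank C_0 − rank ∂_1 = 10 − 9 = 1, and the invariant factors of ∂_1 are all 1, so H_0 ≅ Z.
  H_1: rank ker ∂_1 − rank ∂_2 = (30 − 9) − 20 = 1, and ∂_2 has invariant factor 2 > 1, so H_1 ≅ Z × Z/2.
  H_2: rank ker ∂_2 − rank ∂_3 = (20 − 20) − 0 = 0, and there is no ∂_3, so H_2 ≅ 0.

H_0 ≅ Z,  H_1 ≅ Z × Z/2,  H_2 = 0.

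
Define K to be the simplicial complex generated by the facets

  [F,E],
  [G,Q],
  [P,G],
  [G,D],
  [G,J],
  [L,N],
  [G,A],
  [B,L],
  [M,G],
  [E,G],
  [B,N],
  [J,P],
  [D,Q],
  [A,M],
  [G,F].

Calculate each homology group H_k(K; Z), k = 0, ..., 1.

H_0 = Z^2,  H_1 = Z^5.

Order the vertices as A < B < D < E < F < G < J < L < M < N < P < Q. Listing each simplex with vertices in this order, K has dimension 1 with simplices:

  0-simplices (12): A, B, D, E, F, G, J, L, M, N, P, Q
  1-simplices (15): AG, AM, BL, BN, DG, DQ, EF, EG, FG, GJ, GM, GP, GQ, JP, LN

giving chain groups C_0 ≅ Z^12, C_1 ≅ Z^15.

The boundary map ∂_1: C_1 → C_0 is given by ∂[p,q] = [q] − [p].
This gives a 12×15 integer matrix of rank 10; reducing to Smith normal form yields diagonal entries (1,1,1,1,1,1,1,1,1,1).

Computing H_k = (kernel of ∂_k) / (image of ∂_{k+1}):

  H_0: rank C_0 − rank ∂_1 = 12 − 10 = 2, and the invariant factors of ∂_1 are all 1, so H_0 = Z^2.
  H_1: rank ker ∂_1 − rank ∂_2 = (15 − 10) − 0 = 5, and there is no ∂_2, so H_1 = Z^5.

As a check, the Euler characteristic is 12 − 15 = -3, which agrees with 2 − 5 = -3.
(K is a triangulation of the disjoint union of the circle S^1 and a wedge of 4 circles.)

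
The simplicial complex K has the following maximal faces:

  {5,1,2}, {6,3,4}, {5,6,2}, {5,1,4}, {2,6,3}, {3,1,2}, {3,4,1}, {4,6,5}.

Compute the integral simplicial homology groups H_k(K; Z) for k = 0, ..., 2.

Order the vertices as 1 < 2 < 3 < 4 < 5 < 6. Listing each simplex with vertices in this order, K has dimension 2 with simplices:

  0-simplices (6): [1], [2], [3], [4], [5], [6]
  1-simplices (12): [1,2], [1,3], [1,4], [1,5], [2,3], [2,5], [2,6], [3,4], [3,6], [4,5], [4,6], [5,6]
  2-simplices (8): [1,2,3], [1,2,5], [1,3,4], [1,4,5], [2,3,6], [2,5,6], [3,4,6], [4,5,6]

Hence C_0 ≅ Z^6, C_1 ≅ Z^12, C_2 ≅ Z^8.

Boundary ∂_1: C_1 → C_0 is given by ∂[p,q] = [q] − [p].
The 6×12 boundary matrix has rank 5 and Smith normal form diag(1,1,1,1,1).

∂_2: C_2 → C_1 acts by ∂[p,q,r] = [q,r] − [p,r] + [p,q]. For instance
  ∂[1,2,5] = [2,5] − [1,5] + [1,2],
  ∂[3,4,6] = [4,6] − [3,6] + [3,4].
As a 12×8 matrix over Z this has rank 7, with invariant factors (1,1,1,1,1,1,1).

From H_k ≅ ker(∂_k) / im(∂_{k+1}) we obtain:

  H_0: rank C_0 − rank ∂_1 = 6 − 5 = 1, and the invariant factors of ∂_1 are all 1, so H_0 ≅ Z.
  H_1: rank ker ∂_1 − rank ∂_2 = (12 − 5) − 7 = 0, and the invariant factors of ∂_2 are all 1, so H_1 ≅ 0.
  H_2: rank ker ∂_2 − rank ∂_3 = (8 − 7) − 0 = 1, and there is no ∂_3, so H_2 ≅ Z.

As a check, the Euler characteristic is 6 − 12 + 8 = 2, which agrees with 1 − 0 + 1 = 2.

H_0 = Z,  H_1 = 0,  H_2 = Z.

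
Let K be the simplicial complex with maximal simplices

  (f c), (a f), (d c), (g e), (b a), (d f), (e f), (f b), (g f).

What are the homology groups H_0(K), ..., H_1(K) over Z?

H_0 = Z,  H_1 = Z^3.

We work with the vertex ordering a < b < c < d < e < f < g. The simplices of K, each written with vertices in increasing order, are:

  0-simplices (7): a, b, c, d, e, f, g
  1-simplices (9): ab, af, bf, cd, cf, df, ef, eg, fg

Hence C_0 ≅ Z^7, C_1 ≅ Z^9.

∂_1: C_1 → C_0 is given by ∂[p,q] = [q] − [p]. For instance
  ∂ab = b − a.
The 7×9 boundary matrix has rank 6 and Smith normal form diag(1,1,1,1,1,1).

From H_k ≅ ker(∂_k) / im(∂_{k+1}) we obtain:

  H_0: rank C_0 − rank ∂_1 = 7 − 6 = 1, and the invariant factors of ∂_1 are all 1, so H_0 = Z.
  H_1: rank ker ∂_1 − rank ∂_2 = (9 − 6) − 0 = 3, and there is no ∂_2, so H_1 = Z^3.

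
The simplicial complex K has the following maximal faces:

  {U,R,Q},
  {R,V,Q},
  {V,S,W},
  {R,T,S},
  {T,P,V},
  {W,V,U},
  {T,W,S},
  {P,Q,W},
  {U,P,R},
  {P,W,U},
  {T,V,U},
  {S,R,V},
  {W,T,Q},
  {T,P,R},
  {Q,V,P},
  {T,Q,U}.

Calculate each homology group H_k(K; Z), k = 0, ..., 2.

H_0 = Z,  H_1 = Z^2,  H_2 = Z.

Order the vertices as P < Q < R < S < T < U < V < W. Listing each simplex with vertices in this order, K has dimension 2 with simplices:

  0-simplices (8): P, Q, R, S, T, U, V, W
  1-simplices (24): PQ, PR, PT, PU, PV, PW, QR, QT, QU, QV, QW, RS, RT, RU, RV, ST, SV, SW, TU, TV, TW, UV, UW, VW
  2-simplices (16): PQV, PQW, PRT, PRU, PTV, PUW, QRU, QRV, QTU, QTW, RST, RSV, STW, SVW, TUV, UVW

Hence C_0 ≅ Z^8, C_1 ≅ Z^24, C_2 ≅ Z^16.

The boundary map ∂_1: C_1 → C_0 is given by ∂[p,q] = [q] − [p]. For instance
  ∂TU = U − T.
The resulting 8×24 matrix has rank 7, and its Smith normal form has invariant factors (1,1,1,1,1,1,1).

Boundary ∂_2: C_2 → C_1 maps a triangle to the signed sum of its edges. For instance
  ∂TUV = UV − TV + TU,
  ∂PRU = RU − PU + PR.
The 24×16 boundary matrix has rank 15 and Smith normal form diag(1,1,1,1,1,1,1,1,1,1,1,1,1,1,1).

Reading off H_k = ker ∂_k / im ∂_{k+1}:

  H_0: rank C_0 − rank ∂_1 = 8 − 7 = 1, and the invariant factors of ∂_1 are all 1, so H_0 = Z.
  H_1: rank ker ∂_1 − rank ∂_2 = (24 − 7) − 15 = 2, and the invariant factors of ∂_2 are all 1, so H_1 = Z^2.
  H_2: rank ker ∂_2 − rank ∂_3 = (16 − 15) − 0 = 1, and there is no ∂_3, so H_2 = Z.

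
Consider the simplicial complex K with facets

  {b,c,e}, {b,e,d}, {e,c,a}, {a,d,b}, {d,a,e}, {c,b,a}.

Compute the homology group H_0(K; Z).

Fix the vertex order a < b < c < d < e and write every simplex with vertices in increasing order. Then dim K = 2 and the simplices of K are:

  0-simplices (5): a, b, c, d, e
  1-simplices (9): ab, ac, ad, ae, bc, bd, be, ce, de
  2-simplices (6): abc, abd, ace, ade, bce, bde

so the chain groups are C_0 ≅ Z^5, C_1 ≅ Z^9, C_2 ≅ Z^6.

The boundary map ∂_1: C_1 → C_0 sends each edge [p,q] (with p < q) to q − p.
As a 5×9 matrix over Z this has rank 4, with invariant factors (1,1,1,1).

Boundary ∂_2: C_2 → C_1 maps a triangle to the signed sum of its edges. For instance
  ∂abd = bd − ad + ab,
  ∂bde = de − be + bd.
The resulting 9×6 matrix has rank 5, and its Smith normal form has invariant factors (1,1,1,1,1).

From H_k ≅ ker(∂_k) / im(∂_{k+1}) we obtain:

  H_0: rank C_0 − rank ∂_1 = 5 − 4 = 1, and the invariant factors of ∂_1 are all 1, so H_0 = Z.

H_0 ≅ Z.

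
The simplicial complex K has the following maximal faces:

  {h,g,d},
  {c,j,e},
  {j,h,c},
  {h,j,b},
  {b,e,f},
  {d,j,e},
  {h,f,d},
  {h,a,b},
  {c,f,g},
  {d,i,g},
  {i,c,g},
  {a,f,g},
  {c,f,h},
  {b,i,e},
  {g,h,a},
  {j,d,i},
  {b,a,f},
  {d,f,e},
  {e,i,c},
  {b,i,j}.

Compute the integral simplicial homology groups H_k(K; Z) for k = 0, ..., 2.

H_0 ≅ Z,  H_1 ≅ Z ⊕ Z_2,  H_2 = 0.

Fix the vertex order a < b < c < d < e < f < g < h < i < j and write every simplex with vertices in increasing order. Then dim K = 2 and the simplices of K are:

  0-simplices (10): a, b, c, d, e, f, g, h, i, j
  1-simplices (30): ab, af, ag, ah, be, bf, bh, bi, bj, ce, cf, cg, ch, ci, cj, de, df, dg, dh, di, dj, ef, ei, ej, fg, fh, gh, gi, hj, ij
  2-simplices (20): abf, abh, afg, agh, bef, bei, bhj, bij, cei, cej, cfg, cfh, cgi, chj, def, dej, dfh, dgh, dgi, dij

giving chain groups C_0 ≅ Z^10, C_1 ≅ Z^30, C_2 ≅ Z^20.

The boundary map ∂_1: C_1 → C_0 sends each edge [p,q] (with p < q) to q − p.
The resulting 10×30 matrix has rank 9, and its Smith normal form has invariant factors (1,1,1,1,1,1,1,1,1).

The boundary map ∂_2: C_2 → C_1 sends each 2-simplex [p,q,r] to [q,r] − [p,r] + [p,q]. For instance
  ∂dgi = gi − di + dg,
  ∂bhj = hj − bj + bh.
As a 30×20 matrix over Z this has rank 20, with invariant factors (1,1,1,1,1,1,1,1,1,1,1,1,1,1,1,1,1,1,1,2).

Computing H_k = (kernel of ∂_k) / (image of ∂_{k+1}):

  H_0: rank C_0 − rank ∂_1 = 10 − 9 = 1, and the invariant factors of ∂_1 are all 1, so H_0 ≅ Z.
  H_1: rank ker ∂_1 − rank ∂_2 = (30 − 9) − 20 = 1, and ∂_2 has invariant factor 2 > 1, so H_1 ≅ Z ⊕ Z_2.
  H_2: rank ker ∂_2 − rank ∂_3 = (20 − 20) − 0 = 0, and there is no ∂_3, so H_2 ≅ 0.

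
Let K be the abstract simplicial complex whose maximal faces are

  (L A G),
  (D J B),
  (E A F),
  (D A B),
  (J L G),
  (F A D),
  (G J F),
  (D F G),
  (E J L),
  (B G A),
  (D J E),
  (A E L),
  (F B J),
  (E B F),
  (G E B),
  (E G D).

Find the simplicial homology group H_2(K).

H_2 ≅ Z.

Fix the vertex order A < B < D < E < F < G < J < L and write every simplex with vertices in increasing order. Then dim K = 2 and the simplices of K are:

  0-simplices (8): A, B, D, E, F, G, J, L
  1-simplices (24): AB, AD, AE, AF, AG, AL, BD, BE, BF, BG, BJ, DE, DF, DG, DJ, EF, EG, EJ, EL, FG, FJ, GJ, GL, JL
  2-simplices (16): ABD, ABG, ADF, AEF, AEL, AGL, BDJ, BEF, BEG, BFJ, DEG, DEJ, DFG, EJL, FGJ, GJL

so the chain groups are C_0 ≅ Z^8, C_1 ≅ Z^24, C_2 ≅ Z^16.

The boundary map ∂_1: C_1 → C_0 maps an edge to its endpoints' difference, ∂[p,q] = q − p. For instance
  ∂EG = G − E.
The resulting 8×24 matrix has rank 7, and its Smith normal form has invariant factors (1,1,1,1,1,1,1).

Boundary ∂_2: C_2 → C_1 maps a triangle to the signed sum of its edges. For instance
  ∂FGJ = GJ − FJ + FG,
  ∂BEF = EF − BF + BE.
As a 24×16 matrix over Z this has rank 15, with invariant factors (1,1,1,1,1,1,1,1,1,1,1,1,1,1,1).

From H_k ≅ ker(∂_k) / im(∂_{k+1}) we obtain:

  H_2: rank ker ∂_2 − rank ∂_3 = (16 − 15) − 0 = 1, and there is no ∂_3, so H_2 = Z.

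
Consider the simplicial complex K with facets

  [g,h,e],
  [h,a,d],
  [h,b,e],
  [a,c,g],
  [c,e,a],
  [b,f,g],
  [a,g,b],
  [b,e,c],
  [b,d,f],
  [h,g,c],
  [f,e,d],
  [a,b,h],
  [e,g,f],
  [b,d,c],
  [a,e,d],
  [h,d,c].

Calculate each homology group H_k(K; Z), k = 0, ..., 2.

Order the vertices as a < b < c < d < e < f < g < h. Listing each simplex with vertices in this order, K has dimension 2 with simplices:

  0-simplices (8): a, b, c, d, e, f, g, h
  1-simplices (24): ab, ac, ad, ae, ag, ah, bc, bd, be, bf, bg, bh, cd, ce, cg, ch, de, df, dh, ef, eg, eh, fg, gh
  2-simplices (16): abg, abh, ace, acg, ade, adh, bcd, bce, bdf, beh, bfg, cdh, cgh, def, efg, egh

so the chain groups are C_0 ≅ Z^8, C_1 ≅ Z^24, C_2 ≅ Z^16.

The boundary map ∂_1: C_1 → C_0 maps an edge to its endpoints' difference, ∂[p,q] = q − p.
The 8×24 boundary matrix has rank 7 and Smith normal form diag(1,1,1,1,1,1,1).

The boundary map ∂_2: C_2 → C_1 maps a triangle to the signed sum of its edges. For instance
  ∂egh = gh − eh + eg,
  ∂ace = ce − ae + ac.
As a 24×16 matrix over Z this has rank 15, with invariant factors (1,1,1,1,1,1,1,1,1,1,1,1,1,1,1).

Now H_k = ker ∂_k / im ∂_{k+1}, so:

  H_0: rank C_0 − rank ∂_1 = 8 − 7 = 1, and the invariant factors of ∂_1 are all 1, so H_0 = Z.
  H_1: rank ker ∂_1 − rank ∂_2 = (24 − 7) − 15 = 2, and the invariant factors of ∂_2 are all 1, so H_1 = Z^2.
  H_2: rank ker ∂_2 − rank ∂_3 = (16 − 15) − 0 = 1, and there is no ∂_3, so H_2 = Z.

H_0 = Z,  H_1 = Z^2,  H_2 = Z.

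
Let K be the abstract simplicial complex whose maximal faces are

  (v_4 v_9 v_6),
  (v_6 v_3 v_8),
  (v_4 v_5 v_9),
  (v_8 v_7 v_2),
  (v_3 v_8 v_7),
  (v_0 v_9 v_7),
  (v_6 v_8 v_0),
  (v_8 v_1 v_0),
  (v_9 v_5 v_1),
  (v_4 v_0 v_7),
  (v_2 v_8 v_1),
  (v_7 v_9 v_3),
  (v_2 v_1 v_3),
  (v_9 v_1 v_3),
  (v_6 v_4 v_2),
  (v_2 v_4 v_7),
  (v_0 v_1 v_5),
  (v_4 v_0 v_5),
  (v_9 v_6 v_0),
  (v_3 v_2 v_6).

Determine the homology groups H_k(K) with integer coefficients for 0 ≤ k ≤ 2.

Fix the vertex order v_0 < v_1 < v_2 < v_3 < v_4 < v_5 < v_6 < v_7 < v_8 < v_9 and write every simplex with vertices in increasing order. Then dim K = 2 and the simplices of K are:

  0-simplices (10): [v_0], [v_1], [v_2], [v_3], [v_4], [v_5], [v_6], [v_7], [v_8], [v_9]
  1-simplices (30): (30 of them)
  2-simplices (20): (20 of them)

giving chain groups C_0 ≅ Z^10, C_1 ≅ Z^30, C_2 ≅ Z^20.

The boundary map ∂_1: C_1 → C_0 maps an edge to its endpoints' difference, ∂[p,q] = q − p.
The resulting 10×30 matrix has rank 9, and its Smith normal form has invariant factors (1,1,1,1,1,1,1,1,1).

The boundary map ∂_2: C_2 → C_1 sends each 2-simplex [p,q,r] to [q,r] − [p,r] + [p,q]. For instance
  ∂[v_4,v_6,v_9] = [v_6,v_9] − [v_4,v_9] + [v_4,v_6],
  ∂[v_1,v_2,v_8] = [v_2,v_8] − [v_1,v_8] + [v_1,v_2].
As a 30×20 matrix over Z this has rank 20, with invariant factors (1,1,1,1,1,1,1,1,1,1,1,1,1,1,1,1,1,1,1,2).

Now H_k = ker ∂_k / im ∂_{k+1}, so:

  H_0: rank C_0 − rank ∂_1 = 10 − 9 = 1, and the invariant factors of ∂_1 are all 1, so H_0 = Z.
  H_1: rank ker ∂_1 − rank ∂_2 = (30 − 9) − 20 = 1, and ∂_2 has invariant factor 2 > 1, so H_1 = Z ⊕ Z_2.
  H_2: rank ker ∂_2 − rank ∂_3 = (20 − 20) − 0 = 0, and there is no ∂_3, so H_2 = 0.

As a check, the Euler characteristic is 10 − 30 + 20 = 0, which agrees with 1 − 1 + 0 = 0.

H_0 ≅ Z,  H_1 ≅ Z ⊕ Z_2,  H_2 = 0.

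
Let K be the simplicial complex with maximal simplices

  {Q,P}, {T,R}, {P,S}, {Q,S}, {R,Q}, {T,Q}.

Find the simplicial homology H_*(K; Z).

H_0 ≅ Z,  H_1 ≅ Z^2.

Fix the vertex order P < Q < R < S < T and write every simplex with vertices in increasing order. Then dim K = 1 and the simplices of K are:

  0-simplices (5): P, Q, R, S, T
  1-simplices (6): PQ, PS, QR, QS, QT, RT

so the chain groups are C_0 ≅ Z^5, C_1 ≅ Z^6.

∂_1: C_1 → C_0 maps an edge to its endpoints' difference, ∂[p,q] = q − p. For instance
  ∂PQ = Q − P.
The resulting 5×6 matrix has rank 4, and its Smith normal form has invariant factors (1,1,1,1).

Now H_k = ker ∂_k / im ∂_{k+1}, so:

  H_0: rank C_0 − rank ∂_1 = 5 − 4 = 1, and the invariant factors of ∂_1 are all 1, so H_0 ≅ Z.
  H_1: rank ker ∂_1 − rank ∂_2 = (6 − 4) − 0 = 2, and there is no ∂_2, so H_1 ≅ Z^2.

As a check, the Euler characteristic is 5 − 6 = -1, which agrees with 1 − 2 = -1.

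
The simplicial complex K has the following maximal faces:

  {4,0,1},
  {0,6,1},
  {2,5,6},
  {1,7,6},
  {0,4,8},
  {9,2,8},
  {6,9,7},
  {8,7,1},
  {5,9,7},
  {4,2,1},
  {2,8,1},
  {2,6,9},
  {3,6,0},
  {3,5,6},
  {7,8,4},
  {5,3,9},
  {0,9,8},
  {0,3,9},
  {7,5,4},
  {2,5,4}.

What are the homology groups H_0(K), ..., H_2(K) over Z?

Fix the vertex order 0 < 1 < 2 < 3 < 4 < 5 < 6 < 7 < 8 < 9 and write every simplex with vertices in increasing order. Then dim K = 2 and the simplices of K are:

  0-simplices (10): [0], [1], [2], [3], [4], [5], [6], [7], [8], [9]
  1-simplices (30): (30 of them)
  2-simplices (20): (20 of them)

Hence C_0 ≅ Z^10, C_1 ≅ Z^30, C_2 ≅ Z^20.

∂_1: C_1 → C_0 is given by ∂[p,q] = [q] − [p].
As a 10×30 matrix over Z this has rank 9, with invariant factors (1,1,1,1,1,1,1,1,1).

The boundary map ∂_2: C_2 → C_1 sends each 2-simplex [p,q,r] to [q,r] − [p,r] + [p,q]. For instance
  ∂[5,7,9] = [7,9] − [5,9] + [5,7],
  ∂[1,7,8] = [7,8] − [1,8] + [1,7].
The resulting 30×20 matrix has rank 20, and its Smith normal form has invariant factors (1,1,1,1,1,1,1,1,1,1,1,1,1,1,1,1,1,1,1,2).

From H_k ≅ ker(∂_k) / im(∂_{k+1}) we obtain:

  H_0: rank C_0 − rank ∂_1 = 10 − 9 = 1, and the invariant factors of ∂_1 are all 1, so H_0 = Z.
  H_1: rank ker ∂_1 − rank ∂_2 = (30 − 9) − 20 = 1, and ∂_2 has invariant factor 2 > 1, so H_1 = Z ⊕ Z/2.
  H_2: rank ker ∂_2 − rank ∂_3 = (20 − 20) − 0 = 0, and there is no ∂_3, so H_2 = 0.

(K is a triangulation of the Klein bottle.)

H_0 ≅ Z,  H_1 ≅ Z ⊕ Z/2,  H_2 = 0.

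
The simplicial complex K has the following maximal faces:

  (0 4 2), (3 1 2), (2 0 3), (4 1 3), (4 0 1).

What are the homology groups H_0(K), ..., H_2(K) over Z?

Order the vertices as 0 < 1 < 2 < 3 < 4. Listing each simplex with vertices in this order, K has dimension 2 with simplices:

  0-simplices (5): [0], [1], [2], [3], [4]
  1-simplices (10): [0,1], [0,2], [0,3], [0,4], [1,2], [1,3], [1,4], [2,3], [2,4], [3,4]
  2-simplices (5): [0,1,4], [0,2,3], [0,2,4], [1,2,3], [1,3,4]

Hence C_0 ≅ Z^5, C_1 ≅ Z^10, C_2 ≅ Z^5.

The boundary map ∂_1: C_1 → C_0 is given by ∂[p,q] = [q] − [p]. For instance
  ∂[0,2] = [2] − [0].
This gives a 5×10 integer matrix of rank 4; reducing to Smith normal form yields diagonal entries (1,1,1,1).

Boundary ∂_2: C_2 → C_1 sends each 2-simplex [p,q,r] to [q,r] − [p,r] + [p,q]. For instance
  ∂[0,1,4] = [1,4] − [0,4] + [0,1],
  ∂[0,2,4] = [2,4] − [0,4] + [0,2].
As a 10×5 matrix over Z this has rank 5, with invariant factors (1,1,1,1,1).

Computing H_k = (kernel of ∂_k) / (image of ∂_{k+1}):

  H_0: rank C_0 − rank ∂_1 = 5 − 4 = 1, and the invariant factors of ∂_1 are all 1, so H_0 = Z.
  H_1: rank ker ∂_1 − rank ∂_2 = (10 − 4) − 5 = 1, and the invariant factors of ∂_2 are all 1, so H_1 = Z.
  H_2: rank ker ∂_2 − rank ∂_3 = (5 − 5) − 0 = 0, and there is no ∂_3, so H_2 = 0.

(K is a triangulation of the Möbius band.)

H_0 ≅ Z,  H_1 ≅ Z,  H_2 = 0.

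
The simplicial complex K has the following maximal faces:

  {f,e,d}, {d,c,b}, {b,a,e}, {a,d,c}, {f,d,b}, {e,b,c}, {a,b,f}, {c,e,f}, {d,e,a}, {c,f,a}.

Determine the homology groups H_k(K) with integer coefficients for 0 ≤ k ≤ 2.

H_0 = Z,  H_1 = Z/2,  H_2 = 0.

K has 6 vertices, 15 edges, 10 triangles.
rank ∂_0 = 0, rank ∂_1 = 5 ⇒ b_0 = 6 − 0 − 5 = 1; all invariant factors of ∂_1 are 1 so no torsion. So H_0 ≅ Z.
rank ∂_1 = 5, rank ∂_2 = 10 ⇒ b_1 = 15 − 5 − 10 = 0; ∂_2 has invariant factor(s) [2] giving torsion. So H_1 ≅ Z/2.
rank ∂_2 = 10, rank ∂_3 = 0 ⇒ b_2 = 10 − 10 − 0 = 0. So H_2 ≅ 0.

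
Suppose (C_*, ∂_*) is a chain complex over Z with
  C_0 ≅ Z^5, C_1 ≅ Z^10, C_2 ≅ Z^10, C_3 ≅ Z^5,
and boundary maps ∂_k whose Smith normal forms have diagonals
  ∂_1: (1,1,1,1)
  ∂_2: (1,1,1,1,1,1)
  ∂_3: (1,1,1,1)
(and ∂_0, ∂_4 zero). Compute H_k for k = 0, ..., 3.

H_0: b_0 = 5 − 0 − 4 = 1; torsion from ∂_1 factors > 1: none. So H_0 ≅ Z.
H_1: b_1 = 10 − 4 − 6 = 0; torsion from ∂_2 factors > 1: none. So H_1 ≅ 0.
H_2: b_2 = 10 − 6 − 4 = 0; torsion from ∂_3 factors > 1: none. So H_2 ≅ 0.
H_3: b_3 = 5 − 4 − 0 = 1; torsion from ∂_4 factors > 1: none. So H_3 ≅ Z.

H_0 ≅ Z,  H_1 = 0,  H_2 = 0,  H_3 ≅ Z.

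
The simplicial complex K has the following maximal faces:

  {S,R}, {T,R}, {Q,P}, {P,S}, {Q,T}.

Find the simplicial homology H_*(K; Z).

H_0 = Z,  H_1 = Z.

We work with the vertex ordering P < Q < R < S < T. The simplices of K, each written with vertices in increasing order, are:

  0-simplices (5): P, Q, R, S, T
  1-simplices (5): PQ, PS, QT, RS, RT

so the chain groups are C_0 ≅ Z^5, C_1 ≅ Z^5.

∂_1: C_1 → C_0 maps an edge to its endpoints' difference, ∂[p,q] = q − p. For instance
  ∂RS = S − R.
As a 5×5 matrix over Z this has rank 4, with invariant factors (1,1,1,1).

Computing H_k = (kernel of ∂_k) / (image of ∂_{k+1}):

  H_0: rank C_0 − rank ∂_1 = 5 − 4 = 1, and the invariant factors of ∂_1 are all 1, so H_0 = Z.
  H_1: rank ker ∂_1 − rank ∂_2 = (5 − 4) − 0 = 1, and there is no ∂_2, so H_1 = Z.

As a check, the Euler characteristic is 5 − 5 = 0, which agrees with 1 − 1 = 0.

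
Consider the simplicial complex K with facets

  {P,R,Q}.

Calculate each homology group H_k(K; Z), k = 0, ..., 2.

Take the total order P < Q < R on the vertex set. Then K (dimension 2) consists of the simplices:

  0-simplices (3): P, Q, R
  1-simplices (3): PQ, PR, QR
  2-simplices (1): PQR

Hence C_0 ≅ Z^3, C_1 ≅ Z^3, C_2 ≅ Z^1.

The boundary map ∂_1: C_1 → C_0 is given by ∂[p,q] = [q] − [p]. For instance
  ∂QR = R − Q.
As a 3×3 matrix over Z this has rank 2, with invariant factors (1,1).

The boundary map ∂_2: C_2 → C_1 acts by ∂[p,q,r] = [q,r] − [p,r] + [p,q]. For instance
  ∂PQR = QR − PR + PQ.
As a 3×1 matrix over Z this has rank 1, with invariant factors (1).

Now H_k = ker ∂_k / im ∂_{k+1}, so:

  H_0: rank C_0 − rank ∂_1 = 3 − 2 = 1, and the invariant factors of ∂_1 are all 1, so H_0 ≅ Z.
  H_1: rank ker ∂_1 − rank ∂_2 = (3 − 2) − 1 = 0, and the invariant factors of ∂_2 are all 1, so H_1 ≅ 0.
  H_2: rank ker ∂_2 − rank ∂_3 = (1 − 1) − 0 = 0, and there is no ∂_3, so H_2 ≅ 0.

(K is a triangulation of the 2-simplex.)

H_0 ≅ Z,  H_1 = 0,  H_2 = 0.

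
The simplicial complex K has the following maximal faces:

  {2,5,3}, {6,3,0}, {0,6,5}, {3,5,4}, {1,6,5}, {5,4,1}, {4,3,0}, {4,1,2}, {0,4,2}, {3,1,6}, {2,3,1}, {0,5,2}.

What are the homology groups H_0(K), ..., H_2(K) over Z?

H_0 ≅ Z,  H_1 ≅ Z/2Z,  H_2 = 0.

Take the total order 0 < 1 < 2 < 3 < 4 < 5 < 6 on the vertex set. Then K (dimension 2) consists of the simplices:

  0-simplices (7): [0], [1], [2], [3], [4], [5], [6]
  1-simplices (18): [0,2], [0,3], [0,4], [0,5], [0,6], [1,2], [1,3], [1,4], [1,5], [1,6], [2,3], [2,4], [2,5], [3,4], [3,5], [3,6], [4,5], [5,6]
  2-simplices (12): [0,2,4], [0,2,5], [0,3,4], [0,3,6], [0,5,6], [1,2,3], [1,2,4], [1,3,6], [1,4,5], [1,5,6], [2,3,5], [3,4,5]

giving chain groups C_0 ≅ Z^7, C_1 ≅ Z^18, C_2 ≅ Z^12.

The boundary map ∂_1: C_1 → C_0 is given by ∂[p,q] = [q] − [p]. For instance
  ∂[1,6] = [6] − [1].
The 7×18 boundary matrix has rank 6 and Smith normal form diag(1,1,1,1,1,1).

∂_2: C_2 → C_1 maps a triangle to the signed sum of its edges. For instance
  ∂[1,4,5] = [4,5] − [1,5] + [1,4],
  ∂[0,2,5] = [2,5] − [0,5] + [0,2].
As a 18×12 matrix over Z this has rank 12, with invariant factors (1,1,1,1,1,1,1,1,1,1,1,2).

Reading off H_k = ker ∂_k / im ∂_{k+1}:

  H_0: rank C_0 − rank ∂_1 = 7 − 6 = 1, and the invariant factors of ∂_1 are all 1, so H_0 ≅ Z.
  H_1: rank ker ∂_1 − rank ∂_2 = (18 − 6) − 12 = 0, and ∂_2 has invariant factor 2 > 1, so H_1 ≅ Z/2Z.
  H_2: rank ker ∂_2 − rank ∂_3 = (12 − 12) − 0 = 0, and there is no ∂_3, so H_2 ≅ 0.

As a check, the Euler characteristic is 7 − 18 + 12 = 1, which agrees with 1 − 0 + 0 = 1.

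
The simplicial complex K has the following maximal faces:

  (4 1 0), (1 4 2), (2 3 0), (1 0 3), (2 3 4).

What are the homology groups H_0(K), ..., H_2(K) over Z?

H_0 ≅ Z,  H_1 ≅ Z,  H_2 = 0.

Take the total order 0 < 1 < 2 < 3 < 4 on the vertex set. Then K (dimension 2) consists of the simplices:

  0-simplices (5): [0], [1], [2], [3], [4]
  1-simplices (10): [0,1], [0,2], [0,3], [0,4], [1,2], [1,3], [1,4], [2,3], [2,4], [3,4]
  2-simplices (5): [0,1,3], [0,1,4], [0,2,3], [1,2,4], [2,3,4]

Hence C_0 ≅ Z^5, C_1 ≅ Z^10, C_2 ≅ Z^5.

∂_1: C_1 → C_0 maps an edge to its endpoints' difference, ∂[p,q] = q − p.
The 5×10 boundary matrix has rank 4 and Smith normal form diag(1,1,1,1).

The boundary map ∂_2: C_2 → C_1 acts by ∂[p,q,r] = [q,r] − [p,r] + [p,q]. For instance
  ∂[0,2,3] = [2,3] − [0,3] + [0,2],
  ∂[0,1,4] = [1,4] − [0,4] + [0,1].
As a 10×5 matrix over Z this has rank 5, with invariant factors (1,1,1,1,1).

Reading off H_k = ker ∂_k / im ∂_{k+1}:

  H_0: rank C_0 − rank ∂_1 = 5 − 4 = 1, and the invariant factors of ∂_1 are all 1, so H_0 = Z.
  H_1: rank ker ∂_1 − rank ∂_2 = (10 − 4) − 5 = 1, and the invariant factors of ∂_2 are all 1, so H_1 = Z.
  H_2: rank ker ∂_2 − rank ∂_3 = (5 − 5) − 0 = 0, and there is no ∂_3, so H_2 = 0.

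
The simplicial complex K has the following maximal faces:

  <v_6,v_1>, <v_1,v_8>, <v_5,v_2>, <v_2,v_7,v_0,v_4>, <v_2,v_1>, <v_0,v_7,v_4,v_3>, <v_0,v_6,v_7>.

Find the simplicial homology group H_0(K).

We work with the vertex ordering v_0 < v_1 < v_2 < v_3 < v_4 < v_5 < v_6 < v_7 < v_8. The simplices of K, each written with vertices in increasing order, are:

  0-simplices (9): [v_0], [v_1], [v_2], [v_3], [v_4], [v_5], [v_6], [v_7], [v_8]
  1-simplices (15): (15 of them)
  2-simplices (8): [v_0,v_2,v_4], [v_0,v_2,v_7], [v_0,v_3,v_4], [v_0,v_3,v_7], [v_0,v_4,v_7], [v_0,v_6,v_7], [v_2,v_4,v_7], [v_3,v_4,v_7]
  3-simplices (2): [v_0,v_2,v_4,v_7], [v_0,v_3,v_4,v_7]

giving chain groups C_0 ≅ Z^9, C_1 ≅ Z^15, C_2 ≅ Z^8, C_3 ≅ Z^2.

The boundary map ∂_1: C_1 → C_0 maps an edge to its endpoints' difference, ∂[p,q] = q − p. For instance
  ∂[v_0,v_6] = [v_6] − [v_0].
As a 9×15 matrix over Z this has rank 8, with invariant factors (1,1,1,1,1,1,1,1).

∂_2: C_2 → C_1 sends each 2-simplex [p,q,r] to [q,r] − [p,r] + [p,q]. For instance
  ∂[v_0,v_3,v_4] = [v_3,v_4] − [v_0,v_4] + [v_0,v_3],
  ∂[v_0,v_2,v_7] = [v_2,v_7] − [v_0,v_7] + [v_0,v_2].
As a 15×8 matrix over Z this has rank 6, with invariant factors (1,1,1,1,1,1).

∂_3: C_3 → C_2 sends each 3-simplex σ to the alternating sum Σ_i (−1)^i (σ with its i-th vertex removed). For instance
  ∂[v_0,v_3,v_4,v_7] = [v_3,v_4,v_7] − [v_0,v_4,v_7] + [v_0,v_3,v_7] − [v_0,v_3,v_4],
  ∂[v_0,v_2,v_4,v_7] = [v_2,v_4,v_7] − [v_0,v_4,v_7] + [v_0,v_2,v_7] − [v_0,v_2,v_4].
The 8×2 boundary matrix has rank 2 and Smith normal form diag(1,1).

From H_k ≅ ker(∂_k) / im(∂_{k+1}) we obtain:

  H_0: rank C_0 − rank ∂_1 = 9 − 8 = 1, and the invariant factors of ∂_1 are all 1, so H_0 = Z.

H_0 = Z.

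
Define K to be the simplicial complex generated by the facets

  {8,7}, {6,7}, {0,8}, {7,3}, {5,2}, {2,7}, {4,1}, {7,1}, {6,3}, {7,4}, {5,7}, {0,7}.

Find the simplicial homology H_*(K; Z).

Fix the vertex order 0 < 1 < 2 < 3 < 4 < 5 < 6 < 7 < 8 and write every simplex with vertices in increasing order. Then dim K = 1 and the simplices of K are:

  0-simplices (9): [0], [1], [2], [3], [4], [5], [6], [7], [8]
  1-simplices (12): [0,7], [0,8], [1,4], [1,7], [2,5], [2,7], [3,6], [3,7], [4,7], [5,7], [6,7], [7,8]

so the chain groups are C_0 ≅ Z^9, C_1 ≅ Z^12.

Boundary ∂_1: C_1 → C_0 maps an edge to its endpoints' difference, ∂[p,q] = q − p. For instance
  ∂[7,8] = [8] − [7].
As a 9×12 matrix over Z this has rank 8, with invariant factors (1,1,1,1,1,1,1,1).

Computing H_k = (kernel of ∂_k) / (image of ∂_{k+1}):

  H_0: rank C_0 − rank ∂_1 = 9 − 8 = 1, and the invariant factors of ∂_1 are all 1, so H_0 ≅ Z.
  H_1: rank ker ∂_1 − rank ∂_2 = (12 − 8) − 0 = 4, and there is no ∂_2, so H_1 ≅ Z^4.

As a check, the Euler characteristic is 9 − 12 = -3, which agrees with 1 − 4 = -3.
(K is a triangulation of a wedge of 4 circles.)

H_0 ≅ Z,  H_1 ≅ Z^4.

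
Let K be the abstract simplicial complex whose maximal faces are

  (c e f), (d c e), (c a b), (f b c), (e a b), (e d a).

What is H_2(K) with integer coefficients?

K has 6 vertices, 12 edges, 6 triangles.
rank ∂_2 = 6, rank ∂_3 = 0 ⇒ b_2 = 6 − 6 − 0 = 0. So H_2 = 0.

H_2 = 0.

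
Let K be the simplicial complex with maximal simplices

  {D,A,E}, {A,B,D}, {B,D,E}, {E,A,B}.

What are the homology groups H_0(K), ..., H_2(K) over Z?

We work with the vertex ordering A < B < D < E. The simplices of K, each written with vertices in increasing order, are:

  0-simplices (4): A, B, D, E
  1-simplices (6): AB, AD, AE, BD, BE, DE
  2-simplices (4): ABD, ABE, ADE, BDE

giving chain groups C_0 ≅ Z^4, C_1 ≅ Z^6, C_2 ≅ Z^4.

The boundary map ∂_1: C_1 → C_0 is given by ∂[p,q] = [q] − [p].
As a 4×6 matrix over Z this has rank 3, with invariant factors (1,1,1).

Boundary ∂_2: C_2 → C_1 sends each 2-simplex [p,q,r] to [q,r] − [p,r] + [p,q]. For instance
  ∂ABD = BD − AD + AB,
  ∂ABE = BE − AE + AB.
The resulting 6×4 matrix has rank 3, and its Smith normal form has invariant factors (1,1,1).

From H_k ≅ ker(∂_k) / im(∂_{k+1}) we obtain:

  H_0: rank C_0 − rank ∂_1 = 4 − 3 = 1, and the invariant factors of ∂_1 are all 1, so H_0 = Z.
  H_1: rank ker ∂_1 − rank ∂_2 = (6 − 3) − 3 = 0, and the invariant factors of ∂_2 are all 1, so H_1 = 0.
  H_2: rank ker ∂_2 − rank ∂_3 = (4 − 3) − 0 = 1, and there is no ∂_3, so H_2 = Z.

As a check, the Euler characteristic is 4 − 6 + 4 = 2, which agrees with 1 − 0 + 1 = 2.

H_0 = Z,  H_1 = 0,  H_2 = Z.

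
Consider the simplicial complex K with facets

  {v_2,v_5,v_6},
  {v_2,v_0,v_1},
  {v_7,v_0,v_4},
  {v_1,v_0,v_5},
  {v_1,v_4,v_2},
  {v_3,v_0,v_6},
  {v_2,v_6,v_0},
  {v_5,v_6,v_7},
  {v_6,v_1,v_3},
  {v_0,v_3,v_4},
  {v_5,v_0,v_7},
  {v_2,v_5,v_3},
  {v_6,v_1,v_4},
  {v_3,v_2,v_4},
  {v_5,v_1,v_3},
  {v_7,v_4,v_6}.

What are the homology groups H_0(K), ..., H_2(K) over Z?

H_0 ≅ Z,  H_1 ≅ Z^2,  H_2 ≅ Z.

Order the vertices as v_0 < v_1 < v_2 < v_3 < v_4 < v_5 < v_6 < v_7. Listing each simplex with vertices in this order, K has dimension 2 with simplices:

  0-simplices (8): [v_0], [v_1], [v_2], [v_3], [v_4], [v_5], [v_6], [v_7]
  1-simplices (24): (24 of them)
  2-simplices (16): (16 of them)

giving chain groups C_0 ≅ Z^8, C_1 ≅ Z^24, C_2 ≅ Z^16.

Boundary ∂_1: C_1 → C_0 sends each edge [p,q] (with p < q) to q − p. For instance
  ∂[v_6,v_7] = [v_7] − [v_6].
The resulting 8×24 matrix has rank 7, and its Smith normal form has invariant factors (1,1,1,1,1,1,1).

Boundary ∂_2: C_2 → C_1 acts by ∂[p,q,r] = [q,r] − [p,r] + [p,q]. For instance
  ∂[v_2,v_3,v_5] = [v_3,v_5] − [v_2,v_5] + [v_2,v_3],
  ∂[v_2,v_3,v_4] = [v_3,v_4] − [v_2,v_4] + [v_2,v_3].
The 24×16 boundary matrix has rank 15 and Smith normal form diag(1,1,1,1,1,1,1,1,1,1,1,1,1,1,1).

Computing H_k = (kernel of ∂_k) / (image of ∂_{k+1}):

  H_0: rank C_0 − rank ∂_1 = 8 − 7 = 1, and the invariant factors of ∂_1 are all 1, so H_0 = Z.
  H_1: rank ker ∂_1 − rank ∂_2 = (24 − 7) − 15 = 2, and the invariant factors of ∂_2 are all 1, so H_1 = Z^2.
  H_2: rank ker ∂_2 − rank ∂_3 = (16 − 15) − 0 = 1, and there is no ∂_3, so H_2 = Z.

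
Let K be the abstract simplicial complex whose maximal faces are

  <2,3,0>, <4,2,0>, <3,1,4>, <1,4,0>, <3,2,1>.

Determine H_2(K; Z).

Fix the vertex order 0 < 1 < 2 < 3 < 4 and write every simplex with vertices in increasing order. Then dim K = 2 and the simplices of K are:

  0-simplices (5): [0], [1], [2], [3], [4]
  1-simplices (10): [0,1], [0,2], [0,3], [0,4], [1,2], [1,3], [1,4], [2,3], [2,4], [3,4]
  2-simplices (5): [0,1,4], [0,2,3], [0,2,4], [1,2,3], [1,3,4]

giving chain groups C_0 ≅ Z^5, C_1 ≅ Z^10, C_2 ≅ Z^5.

∂_1: C_1 → C_0 maps an edge to its endpoints' difference, ∂[p,q] = q − p. For instance
  ∂[0,1] = [1] − [0].
The 5×10 boundary matrix has rank 4 and Smith normal form diag(1,1,1,1).

∂_2: C_2 → C_1 acts by ∂[p,q,r] = [q,r] − [p,r] + [p,q]. For instance
  ∂[1,3,4] = [3,4] − [1,4] + [1,3],
  ∂[0,2,3] = [2,3] − [0,3] + [0,2].
This gives a 10×5 integer matrix of rank 5; reducing to Smith normal form yields diagonal entries (1,1,1,1,1).

Computing H_k = (kernel of ∂_k) / (image of ∂_{k+1}):

  H_2: rank ker ∂_2 − rank ∂_3 = (5 − 5) − 0 = 0, and there is no ∂_3, so H_2 ≅ 0.

(K is a triangulation of the Möbius band.)

H_2 = 0.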